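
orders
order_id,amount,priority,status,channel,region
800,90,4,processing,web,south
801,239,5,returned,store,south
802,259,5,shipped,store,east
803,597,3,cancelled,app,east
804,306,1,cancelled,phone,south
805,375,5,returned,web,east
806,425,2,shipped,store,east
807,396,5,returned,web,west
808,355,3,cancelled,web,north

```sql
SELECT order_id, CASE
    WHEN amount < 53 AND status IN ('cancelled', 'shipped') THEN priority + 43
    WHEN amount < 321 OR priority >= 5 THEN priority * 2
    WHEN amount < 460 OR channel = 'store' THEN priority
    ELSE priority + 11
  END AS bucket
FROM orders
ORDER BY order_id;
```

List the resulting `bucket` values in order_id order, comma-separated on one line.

order_id=800: amount < 321 OR priority >= 5 → 8
order_id=801: amount < 321 OR priority >= 5 → 10
order_id=802: amount < 321 OR priority >= 5 → 10
order_id=803: ELSE → 14
order_id=804: amount < 321 OR priority >= 5 → 2
order_id=805: amount < 321 OR priority >= 5 → 10
order_id=806: amount < 460 OR channel = 'store' → 2
order_id=807: amount < 321 OR priority >= 5 → 10
order_id=808: amount < 460 OR channel = 'store' → 3

8, 10, 10, 14, 2, 10, 2, 10, 3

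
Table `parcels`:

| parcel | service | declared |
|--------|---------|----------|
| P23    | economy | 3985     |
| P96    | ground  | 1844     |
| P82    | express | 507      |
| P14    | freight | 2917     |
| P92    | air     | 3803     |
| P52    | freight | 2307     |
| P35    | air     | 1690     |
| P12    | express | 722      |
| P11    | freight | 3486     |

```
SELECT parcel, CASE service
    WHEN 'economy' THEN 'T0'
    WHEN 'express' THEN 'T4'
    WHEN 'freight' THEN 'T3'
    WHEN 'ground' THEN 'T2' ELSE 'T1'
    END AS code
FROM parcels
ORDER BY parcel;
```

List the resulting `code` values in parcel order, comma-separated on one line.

parcel=P11: service='freight' → T3
parcel=P12: service='express' → T4
parcel=P14: service='freight' → T3
parcel=P23: service='economy' → T0
parcel=P35: ELSE → T1
parcel=P52: service='freight' → T3
parcel=P82: service='express' → T4
parcel=P92: ELSE → T1
parcel=P96: service='ground' → T2

T3, T4, T3, T0, T1, T3, T4, T1, T2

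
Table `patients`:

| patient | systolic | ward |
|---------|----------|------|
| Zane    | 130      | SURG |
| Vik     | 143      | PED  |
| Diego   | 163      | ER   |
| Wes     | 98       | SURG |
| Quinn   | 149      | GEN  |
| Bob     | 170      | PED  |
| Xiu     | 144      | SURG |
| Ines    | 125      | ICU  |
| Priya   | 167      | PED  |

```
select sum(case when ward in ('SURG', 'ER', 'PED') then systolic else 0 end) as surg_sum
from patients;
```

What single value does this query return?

1015

patient=Zane: ✓ → 130
patient=Vik: ✓ → 143
patient=Diego: ✓ → 163
patient=Wes: ✓ → 98
patient=Quinn: ✗
patient=Bob: ✓ → 170
patient=Xiu: ✓ → 144
patient=Ines: ✗
patient=Priya: ✓ → 167
surg_sum = 130 + 143 + 163 + 98 + 170 + 144 + 167 = 1015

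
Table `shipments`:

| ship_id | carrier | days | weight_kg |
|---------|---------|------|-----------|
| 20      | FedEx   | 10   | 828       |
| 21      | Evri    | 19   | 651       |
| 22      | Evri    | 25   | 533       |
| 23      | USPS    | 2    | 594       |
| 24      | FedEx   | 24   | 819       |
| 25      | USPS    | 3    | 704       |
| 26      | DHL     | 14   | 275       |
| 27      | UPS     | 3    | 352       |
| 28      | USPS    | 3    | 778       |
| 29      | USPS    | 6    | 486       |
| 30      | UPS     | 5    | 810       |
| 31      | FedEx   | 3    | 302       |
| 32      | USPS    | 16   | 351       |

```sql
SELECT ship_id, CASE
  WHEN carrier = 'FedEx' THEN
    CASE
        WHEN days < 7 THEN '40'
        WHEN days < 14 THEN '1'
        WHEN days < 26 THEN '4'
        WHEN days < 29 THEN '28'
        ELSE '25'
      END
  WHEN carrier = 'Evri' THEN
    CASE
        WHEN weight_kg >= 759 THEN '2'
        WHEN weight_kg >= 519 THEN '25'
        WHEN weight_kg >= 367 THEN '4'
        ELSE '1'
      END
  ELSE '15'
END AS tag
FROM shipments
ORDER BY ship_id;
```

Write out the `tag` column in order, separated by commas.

ship_id=20: carrier='FedEx' → inner[days < 14] → 1
ship_id=21: carrier='Evri' → inner[weight_kg >= 519] → 25
ship_id=22: carrier='Evri' → inner[weight_kg >= 519] → 25
ship_id=23: carrier='USPS' → outer ELSE → 15
ship_id=24: carrier='FedEx' → inner[days < 26] → 4
ship_id=25: carrier='USPS' → outer ELSE → 15
ship_id=26: carrier='DHL' → outer ELSE → 15
ship_id=27: carrier='UPS' → outer ELSE → 15
ship_id=28: carrier='USPS' → outer ELSE → 15
ship_id=29: carrier='USPS' → outer ELSE → 15
ship_id=30: carrier='UPS' → outer ELSE → 15
ship_id=31: carrier='FedEx' → inner[days < 7] → 40
ship_id=32: carrier='USPS' → outer ELSE → 15

1, 25, 25, 15, 4, 15, 15, 15, 15, 15, 15, 40, 15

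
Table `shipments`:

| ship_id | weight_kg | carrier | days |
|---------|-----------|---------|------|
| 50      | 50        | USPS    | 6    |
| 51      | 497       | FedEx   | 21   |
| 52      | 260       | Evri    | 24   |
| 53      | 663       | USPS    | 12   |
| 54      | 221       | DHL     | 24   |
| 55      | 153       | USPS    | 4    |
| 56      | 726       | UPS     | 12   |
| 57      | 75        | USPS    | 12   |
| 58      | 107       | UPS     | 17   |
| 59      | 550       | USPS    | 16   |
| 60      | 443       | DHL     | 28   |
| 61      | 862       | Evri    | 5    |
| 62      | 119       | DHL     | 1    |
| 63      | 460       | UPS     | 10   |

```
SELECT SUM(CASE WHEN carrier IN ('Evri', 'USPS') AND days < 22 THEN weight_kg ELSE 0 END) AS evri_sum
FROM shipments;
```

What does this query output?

2353

ship_id=50: ✓ → 50
ship_id=51: ✗
ship_id=52: ✗
ship_id=53: ✓ → 663
ship_id=54: ✗
ship_id=55: ✓ → 153
ship_id=56: ✗
ship_id=57: ✓ → 75
ship_id=58: ✗
ship_id=59: ✓ → 550
ship_id=60: ✗
ship_id=61: ✓ → 862
ship_id=62: ✗
ship_id=63: ✗
evri_sum = 50 + 663 + 153 + 75 + 550 + 862 = 2353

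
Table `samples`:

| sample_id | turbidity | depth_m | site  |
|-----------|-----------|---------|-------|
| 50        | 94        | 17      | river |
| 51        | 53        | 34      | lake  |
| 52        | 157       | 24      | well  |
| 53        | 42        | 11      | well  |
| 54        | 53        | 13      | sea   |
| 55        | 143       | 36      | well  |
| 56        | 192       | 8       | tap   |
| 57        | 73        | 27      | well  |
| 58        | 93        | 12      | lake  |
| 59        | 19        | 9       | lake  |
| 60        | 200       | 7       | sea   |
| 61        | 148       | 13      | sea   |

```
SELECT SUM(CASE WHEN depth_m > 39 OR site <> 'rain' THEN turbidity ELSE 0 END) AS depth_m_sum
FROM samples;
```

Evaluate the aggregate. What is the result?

sample_id=50: ✓ → 94
sample_id=51: ✓ → 53
sample_id=52: ✓ → 157
sample_id=53: ✓ → 42
sample_id=54: ✓ → 53
sample_id=55: ✓ → 143
sample_id=56: ✓ → 192
sample_id=57: ✓ → 73
sample_id=58: ✓ → 93
sample_id=59: ✓ → 19
sample_id=60: ✓ → 200
sample_id=61: ✓ → 148
depth_m_sum = 94 + 53 + 157 + 42 + 53 + 143 + 192 + 73 + 93 + 19 + 200 + 148 = 1267

1267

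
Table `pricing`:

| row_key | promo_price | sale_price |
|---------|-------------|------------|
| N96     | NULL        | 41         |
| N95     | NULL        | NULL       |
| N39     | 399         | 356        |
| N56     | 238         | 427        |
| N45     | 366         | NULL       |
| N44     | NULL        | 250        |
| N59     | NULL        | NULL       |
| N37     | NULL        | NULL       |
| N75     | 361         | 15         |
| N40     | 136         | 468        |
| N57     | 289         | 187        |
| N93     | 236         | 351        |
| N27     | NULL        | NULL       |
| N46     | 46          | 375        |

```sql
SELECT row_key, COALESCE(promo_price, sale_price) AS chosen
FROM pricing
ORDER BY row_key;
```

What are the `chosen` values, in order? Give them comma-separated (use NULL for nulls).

row_key=N27: promo_price=NULL, sale_price=NULL (all NULL) → NULL
row_key=N37: promo_price=NULL, sale_price=NULL (all NULL) → NULL
row_key=N39: promo_price=399 → 399
row_key=N40: promo_price=136 → 136
row_key=N44: promo_price=NULL, sale_price=250 → 250
row_key=N45: promo_price=366 → 366
row_key=N46: promo_price=46 → 46
row_key=N56: promo_price=238 → 238
row_key=N57: promo_price=289 → 289
row_key=N59: promo_price=NULL, sale_price=NULL (all NULL) → NULL
row_key=N75: promo_price=361 → 361
row_key=N93: promo_price=236 → 236
row_key=N95: promo_price=NULL, sale_price=NULL (all NULL) → NULL
row_key=N96: promo_price=NULL, sale_price=41 → 41

NULL, NULL, 399, 136, 250, 366, 46, 238, 289, NULL, 361, 236, NULL, 41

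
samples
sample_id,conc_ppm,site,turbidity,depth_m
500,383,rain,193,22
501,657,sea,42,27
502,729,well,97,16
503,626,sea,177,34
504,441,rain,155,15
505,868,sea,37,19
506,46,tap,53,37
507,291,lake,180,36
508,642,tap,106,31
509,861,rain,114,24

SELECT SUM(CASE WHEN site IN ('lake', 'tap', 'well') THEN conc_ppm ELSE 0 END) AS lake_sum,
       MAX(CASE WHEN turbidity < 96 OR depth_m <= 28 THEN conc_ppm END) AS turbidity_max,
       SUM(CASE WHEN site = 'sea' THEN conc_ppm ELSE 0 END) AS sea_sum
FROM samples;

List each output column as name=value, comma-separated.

lake_sum=1708, turbidity_max=868, sea_sum=2151

[lake_sum: site IN ('lake', 'tap', 'well')]
sample_id=500: ✗
sample_id=501: ✗
sample_id=502: ✓ → 729
sample_id=503: ✗
sample_id=504: ✗
sample_id=505: ✗
sample_id=506: ✓ → 46
sample_id=507: ✓ → 291
sample_id=508: ✓ → 642
sample_id=509: ✗
lake_sum = 729 + 46 + 291 + 642 = 1708
—
[turbidity_max: turbidity < 96 OR depth_m <= 28]
sample_id=500: ✓ → 383
sample_id=501: ✓ → 657
sample_id=502: ✓ → 729
sample_id=503: ✗
sample_id=504: ✓ → 441
sample_id=505: ✓ → 868
sample_id=506: ✓ → 46
sample_id=507: ✗
sample_id=508: ✗
sample_id=509: ✓ → 861
turbidity_max = MAX(383, 657, 729, 441, 868, 46, 861) = 868
—
[sea_sum: site = 'sea']
sample_id=500: ✗
sample_id=501: ✓ → 657
sample_id=502: ✗
sample_id=503: ✓ → 626
sample_id=504: ✗
sample_id=505: ✓ → 868
sample_id=506: ✗
sample_id=507: ✗
sample_id=508: ✗
sample_id=509: ✗
sea_sum = 657 + 626 + 868 = 2151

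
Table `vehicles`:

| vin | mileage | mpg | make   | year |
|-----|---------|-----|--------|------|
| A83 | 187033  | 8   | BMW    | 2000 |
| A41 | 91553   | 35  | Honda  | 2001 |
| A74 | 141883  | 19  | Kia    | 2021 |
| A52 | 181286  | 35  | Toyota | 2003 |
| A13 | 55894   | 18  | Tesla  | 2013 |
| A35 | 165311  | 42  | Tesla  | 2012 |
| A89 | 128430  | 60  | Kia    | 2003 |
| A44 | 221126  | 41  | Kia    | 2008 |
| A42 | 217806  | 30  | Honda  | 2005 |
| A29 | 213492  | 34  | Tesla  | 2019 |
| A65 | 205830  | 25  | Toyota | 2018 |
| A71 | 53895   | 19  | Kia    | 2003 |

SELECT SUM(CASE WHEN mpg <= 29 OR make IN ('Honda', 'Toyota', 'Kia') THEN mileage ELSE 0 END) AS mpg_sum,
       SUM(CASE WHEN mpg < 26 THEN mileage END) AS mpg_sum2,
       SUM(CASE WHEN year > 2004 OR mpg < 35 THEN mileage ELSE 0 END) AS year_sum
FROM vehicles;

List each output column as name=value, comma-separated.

mpg_sum=1484736, mpg_sum2=644535, year_sum=1462270

[mpg_sum: mpg <= 29 OR make IN ('Honda', 'Toyota', 'Kia')]
vin=A83: ✓ → 187033
vin=A41: ✓ → 91553
vin=A74: ✓ → 141883
vin=A52: ✓ → 181286
vin=A13: ✓ → 55894
vin=A35: ✗
vin=A89: ✓ → 128430
vin=A44: ✓ → 221126
vin=A42: ✓ → 217806
vin=A29: ✗
vin=A65: ✓ → 205830
vin=A71: ✓ → 53895
mpg_sum = 187033 + 91553 + 141883 + 181286 + 55894 + 128430 + 221126 + 217806 + 205830 + 53895 = 1484736
—
[mpg_sum2: mpg < 26]
vin=A83: ✓ → 187033
vin=A41: ✗
vin=A74: ✓ → 141883
vin=A52: ✗
vin=A13: ✓ → 55894
vin=A35: ✗
vin=A89: ✗
vin=A44: ✗
vin=A42: ✗
vin=A29: ✗
vin=A65: ✓ → 205830
vin=A71: ✓ → 53895
mpg_sum2 = 187033 + 141883 + 55894 + 205830 + 53895 = 644535
—
[year_sum: year > 2004 OR mpg < 35]
vin=A83: ✓ → 187033
vin=A41: ✗
vin=A74: ✓ → 141883
vin=A52: ✗
vin=A13: ✓ → 55894
vin=A35: ✓ → 165311
vin=A89: ✗
vin=A44: ✓ → 221126
vin=A42: ✓ → 217806
vin=A29: ✓ → 213492
vin=A65: ✓ → 205830
vin=A71: ✓ → 53895
year_sum = 187033 + 141883 + 55894 + 165311 + 221126 + 217806 + 213492 + 205830 + 53895 = 1462270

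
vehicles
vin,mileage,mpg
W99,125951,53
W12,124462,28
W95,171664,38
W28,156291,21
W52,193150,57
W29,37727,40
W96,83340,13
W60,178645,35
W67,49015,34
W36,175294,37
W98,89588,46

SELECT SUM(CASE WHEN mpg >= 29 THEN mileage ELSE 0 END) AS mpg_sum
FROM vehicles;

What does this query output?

1021034

vin=W99: ✓ → 125951
vin=W12: ✗
vin=W95: ✓ → 171664
vin=W28: ✗
vin=W52: ✓ → 193150
vin=W29: ✓ → 37727
vin=W96: ✗
vin=W60: ✓ → 178645
vin=W67: ✓ → 49015
vin=W36: ✓ → 175294
vin=W98: ✓ → 89588
mpg_sum = 125951 + 171664 + 193150 + 37727 + 178645 + 49015 + 175294 + 89588 = 1021034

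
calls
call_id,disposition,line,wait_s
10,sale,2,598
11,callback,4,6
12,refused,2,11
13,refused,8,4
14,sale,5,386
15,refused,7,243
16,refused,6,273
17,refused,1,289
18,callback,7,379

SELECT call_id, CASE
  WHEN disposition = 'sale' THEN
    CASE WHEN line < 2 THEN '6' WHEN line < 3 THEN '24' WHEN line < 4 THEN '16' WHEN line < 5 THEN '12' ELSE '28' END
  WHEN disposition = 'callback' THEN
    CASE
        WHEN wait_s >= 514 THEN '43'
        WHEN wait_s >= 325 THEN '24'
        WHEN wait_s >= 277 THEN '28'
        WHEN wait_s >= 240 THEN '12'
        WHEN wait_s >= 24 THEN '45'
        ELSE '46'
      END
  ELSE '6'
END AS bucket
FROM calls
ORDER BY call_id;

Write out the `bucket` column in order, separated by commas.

24, 46, 6, 6, 28, 6, 6, 6, 24

call_id=10: disposition='sale' → inner[line < 3] → 24
call_id=11: disposition='callback' → inner[ELSE] → 46
call_id=12: disposition='refused' → outer ELSE → 6
call_id=13: disposition='refused' → outer ELSE → 6
call_id=14: disposition='sale' → inner[ELSE] → 28
call_id=15: disposition='refused' → outer ELSE → 6
call_id=16: disposition='refused' → outer ELSE → 6
call_id=17: disposition='refused' → outer ELSE → 6
call_id=18: disposition='callback' → inner[wait_s >= 325] → 24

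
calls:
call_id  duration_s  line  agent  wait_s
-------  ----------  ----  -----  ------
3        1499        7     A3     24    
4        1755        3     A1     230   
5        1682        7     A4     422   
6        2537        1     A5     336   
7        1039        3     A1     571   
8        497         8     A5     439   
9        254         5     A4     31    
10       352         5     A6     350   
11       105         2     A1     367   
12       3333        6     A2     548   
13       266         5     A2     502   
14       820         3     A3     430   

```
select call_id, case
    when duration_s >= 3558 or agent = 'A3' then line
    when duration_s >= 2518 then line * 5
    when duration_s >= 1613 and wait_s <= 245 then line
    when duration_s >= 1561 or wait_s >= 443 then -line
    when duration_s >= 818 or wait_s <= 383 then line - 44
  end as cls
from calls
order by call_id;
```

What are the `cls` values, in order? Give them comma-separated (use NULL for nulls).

call_id=3: duration_s >= 3558 or agent = 'A3' → 7
call_id=4: duration_s >= 1613 and wait_s <= 245 → 3
call_id=5: duration_s >= 1561 or wait_s >= 443 → -7
call_id=6: duration_s >= 2518 → 5
call_id=7: duration_s >= 1561 or wait_s >= 443 → -3
call_id=8: (no match → NULL) → NULL
call_id=9: duration_s >= 818 or wait_s <= 383 → -39
call_id=10: duration_s >= 818 or wait_s <= 383 → -39
call_id=11: duration_s >= 818 or wait_s <= 383 → -42
call_id=12: duration_s >= 2518 → 30
call_id=13: duration_s >= 1561 or wait_s >= 443 → -5
call_id=14: duration_s >= 3558 or agent = 'A3' → 3

7, 3, -7, 5, -3, NULL, -39, -39, -42, 30, -5, 3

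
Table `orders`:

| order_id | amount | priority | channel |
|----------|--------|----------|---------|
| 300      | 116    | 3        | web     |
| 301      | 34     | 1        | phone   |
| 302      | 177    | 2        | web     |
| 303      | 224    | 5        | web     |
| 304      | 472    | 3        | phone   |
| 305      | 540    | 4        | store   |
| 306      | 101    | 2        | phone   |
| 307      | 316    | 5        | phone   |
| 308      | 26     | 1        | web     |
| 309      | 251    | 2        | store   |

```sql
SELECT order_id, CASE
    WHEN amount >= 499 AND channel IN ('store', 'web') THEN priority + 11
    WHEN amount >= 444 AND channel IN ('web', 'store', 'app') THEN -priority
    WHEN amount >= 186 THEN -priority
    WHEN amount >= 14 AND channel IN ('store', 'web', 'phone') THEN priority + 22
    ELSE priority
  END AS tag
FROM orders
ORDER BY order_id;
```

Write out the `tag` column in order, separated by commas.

25, 23, 24, -5, -3, 15, 24, -5, 23, -2

order_id=300: amount >= 14 AND channel IN ('store', 'web', 'phone') → 25
order_id=301: amount >= 14 AND channel IN ('store', 'web', 'phone') → 23
order_id=302: amount >= 14 AND channel IN ('store', 'web', 'phone') → 24
order_id=303: amount >= 186 → -5
order_id=304: amount >= 186 → -3
order_id=305: amount >= 499 AND channel IN ('store', 'web') → 15
order_id=306: amount >= 14 AND channel IN ('store', 'web', 'phone') → 24
order_id=307: amount >= 186 → -5
order_id=308: amount >= 14 AND channel IN ('store', 'web', 'phone') → 23
order_id=309: amount >= 186 → -2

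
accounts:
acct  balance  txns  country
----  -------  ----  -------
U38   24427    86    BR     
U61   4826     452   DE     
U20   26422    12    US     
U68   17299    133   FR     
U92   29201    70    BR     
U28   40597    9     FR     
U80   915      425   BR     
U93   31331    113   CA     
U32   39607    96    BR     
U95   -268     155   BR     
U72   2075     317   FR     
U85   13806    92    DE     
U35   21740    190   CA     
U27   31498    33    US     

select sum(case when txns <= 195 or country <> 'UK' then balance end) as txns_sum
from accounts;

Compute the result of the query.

acct=U38: ✓ → 24427
acct=U61: ✓ → 4826
acct=U20: ✓ → 26422
acct=U68: ✓ → 17299
acct=U92: ✓ → 29201
acct=U28: ✓ → 40597
acct=U80: ✓ → 915
acct=U93: ✓ → 31331
acct=U32: ✓ → 39607
acct=U95: ✓ → -268
acct=U72: ✓ → 2075
acct=U85: ✓ → 13806
acct=U35: ✓ → 21740
acct=U27: ✓ → 31498
txns_sum = 24427 + 4826 + 26422 + 17299 + 29201 + 40597 + 915 + 31331 + 39607 + -268 + 2075 + 13806 + 21740 + 31498 = 283476

283476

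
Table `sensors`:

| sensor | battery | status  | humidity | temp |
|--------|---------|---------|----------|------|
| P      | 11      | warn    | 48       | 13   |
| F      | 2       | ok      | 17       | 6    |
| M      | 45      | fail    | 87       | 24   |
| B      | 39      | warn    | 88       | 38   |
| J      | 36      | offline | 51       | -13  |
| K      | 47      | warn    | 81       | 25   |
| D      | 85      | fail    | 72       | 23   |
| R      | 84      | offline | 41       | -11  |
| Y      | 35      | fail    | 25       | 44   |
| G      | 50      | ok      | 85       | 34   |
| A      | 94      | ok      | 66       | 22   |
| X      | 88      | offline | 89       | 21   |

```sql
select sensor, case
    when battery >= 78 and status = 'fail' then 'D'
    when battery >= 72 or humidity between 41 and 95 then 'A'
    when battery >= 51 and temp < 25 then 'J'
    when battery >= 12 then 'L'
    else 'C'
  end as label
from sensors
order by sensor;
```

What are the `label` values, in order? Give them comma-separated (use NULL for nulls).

A, A, D, C, A, A, A, A, A, A, A, L

sensor=A: battery >= 72 or humidity between 41 and 95 → A
sensor=B: battery >= 72 or humidity between 41 and 95 → A
sensor=D: battery >= 78 and status = 'fail' → D
sensor=F: ELSE → C
sensor=G: battery >= 72 or humidity between 41 and 95 → A
sensor=J: battery >= 72 or humidity between 41 and 95 → A
sensor=K: battery >= 72 or humidity between 41 and 95 → A
sensor=M: battery >= 72 or humidity between 41 and 95 → A
sensor=P: battery >= 72 or humidity between 41 and 95 → A
sensor=R: battery >= 72 or humidity between 41 and 95 → A
sensor=X: battery >= 72 or humidity between 41 and 95 → A
sensor=Y: battery >= 12 → L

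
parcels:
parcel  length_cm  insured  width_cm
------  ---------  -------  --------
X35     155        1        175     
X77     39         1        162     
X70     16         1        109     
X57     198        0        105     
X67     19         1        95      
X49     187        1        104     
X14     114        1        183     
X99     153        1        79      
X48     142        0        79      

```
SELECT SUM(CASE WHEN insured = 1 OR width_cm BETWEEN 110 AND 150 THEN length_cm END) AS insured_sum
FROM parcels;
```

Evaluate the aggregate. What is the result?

683

parcel=X35: ✓ → 155
parcel=X77: ✓ → 39
parcel=X70: ✓ → 16
parcel=X57: ✗
parcel=X67: ✓ → 19
parcel=X49: ✓ → 187
parcel=X14: ✓ → 114
parcel=X99: ✓ → 153
parcel=X48: ✗
insured_sum = 155 + 39 + 16 + 19 + 187 + 114 + 153 = 683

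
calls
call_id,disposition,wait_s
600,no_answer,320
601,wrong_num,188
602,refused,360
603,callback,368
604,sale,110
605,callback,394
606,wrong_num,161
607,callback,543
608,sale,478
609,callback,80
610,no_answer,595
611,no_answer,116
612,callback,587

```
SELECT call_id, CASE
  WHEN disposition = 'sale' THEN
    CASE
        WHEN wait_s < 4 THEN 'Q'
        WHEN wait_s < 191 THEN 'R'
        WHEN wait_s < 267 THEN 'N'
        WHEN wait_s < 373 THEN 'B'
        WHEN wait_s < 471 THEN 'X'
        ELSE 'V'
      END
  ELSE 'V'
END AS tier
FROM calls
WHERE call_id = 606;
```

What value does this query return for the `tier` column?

call_id = 606: disposition=wrong_num, wait_s=161.
disposition='wrong_num' → outer ELSE → V

V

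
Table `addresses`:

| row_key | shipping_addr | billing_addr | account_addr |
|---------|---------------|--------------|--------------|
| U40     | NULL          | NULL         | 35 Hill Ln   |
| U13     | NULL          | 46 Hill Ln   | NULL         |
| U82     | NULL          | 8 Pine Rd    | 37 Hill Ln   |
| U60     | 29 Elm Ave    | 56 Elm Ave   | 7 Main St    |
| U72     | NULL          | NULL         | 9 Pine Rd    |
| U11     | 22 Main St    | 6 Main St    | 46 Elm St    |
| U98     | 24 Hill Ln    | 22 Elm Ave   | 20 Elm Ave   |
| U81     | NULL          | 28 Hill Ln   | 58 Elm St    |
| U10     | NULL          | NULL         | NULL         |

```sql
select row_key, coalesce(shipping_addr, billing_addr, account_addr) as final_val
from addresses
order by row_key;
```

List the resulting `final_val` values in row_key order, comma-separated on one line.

NULL, 22 Main St, 46 Hill Ln, 35 Hill Ln, 29 Elm Ave, 9 Pine Rd, 28 Hill Ln, 8 Pine Rd, 24 Hill Ln

row_key=U10: shipping_addr=NULL, billing_addr=NULL, account_addr=NULL (all NULL) → NULL
row_key=U11: shipping_addr=22 Main St → 22 Main St
row_key=U13: shipping_addr=NULL, billing_addr=46 Hill Ln → 46 Hill Ln
row_key=U40: shipping_addr=NULL, billing_addr=NULL, account_addr=35 Hill Ln → 35 Hill Ln
row_key=U60: shipping_addr=29 Elm Ave → 29 Elm Ave
row_key=U72: shipping_addr=NULL, billing_addr=NULL, account_addr=9 Pine Rd → 9 Pine Rd
row_key=U81: shipping_addr=NULL, billing_addr=28 Hill Ln → 28 Hill Ln
row_key=U82: shipping_addr=NULL, billing_addr=8 Pine Rd → 8 Pine Rd
row_key=U98: shipping_addr=24 Hill Ln → 24 Hill Ln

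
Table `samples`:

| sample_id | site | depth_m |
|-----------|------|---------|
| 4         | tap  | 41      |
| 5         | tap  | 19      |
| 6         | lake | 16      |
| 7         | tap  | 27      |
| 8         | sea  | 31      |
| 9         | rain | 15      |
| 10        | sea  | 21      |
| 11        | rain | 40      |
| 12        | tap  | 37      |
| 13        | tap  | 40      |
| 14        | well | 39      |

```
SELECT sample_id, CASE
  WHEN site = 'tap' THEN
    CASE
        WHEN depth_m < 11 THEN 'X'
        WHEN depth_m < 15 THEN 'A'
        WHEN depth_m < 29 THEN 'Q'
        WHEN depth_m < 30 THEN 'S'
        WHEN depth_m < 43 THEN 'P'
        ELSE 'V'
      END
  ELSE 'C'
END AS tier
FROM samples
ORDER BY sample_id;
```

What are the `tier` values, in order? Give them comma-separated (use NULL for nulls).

sample_id=4: site='tap' → inner[depth_m < 43] → P
sample_id=5: site='tap' → inner[depth_m < 29] → Q
sample_id=6: site='lake' → outer ELSE → C
sample_id=7: site='tap' → inner[depth_m < 29] → Q
sample_id=8: site='sea' → outer ELSE → C
sample_id=9: site='rain' → outer ELSE → C
sample_id=10: site='sea' → outer ELSE → C
sample_id=11: site='rain' → outer ELSE → C
sample_id=12: site='tap' → inner[depth_m < 43] → P
sample_id=13: site='tap' → inner[depth_m < 43] → P
sample_id=14: site='well' → outer ELSE → C

P, Q, C, Q, C, C, C, C, P, P, C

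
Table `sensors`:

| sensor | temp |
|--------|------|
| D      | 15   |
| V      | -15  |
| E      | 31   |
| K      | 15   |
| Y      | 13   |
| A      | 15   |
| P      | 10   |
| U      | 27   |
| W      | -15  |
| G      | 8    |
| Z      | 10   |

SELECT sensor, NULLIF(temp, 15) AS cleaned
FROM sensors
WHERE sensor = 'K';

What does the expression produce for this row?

sensor = K: temp=15.
temp=15 vs 15: equal → NULL

NULL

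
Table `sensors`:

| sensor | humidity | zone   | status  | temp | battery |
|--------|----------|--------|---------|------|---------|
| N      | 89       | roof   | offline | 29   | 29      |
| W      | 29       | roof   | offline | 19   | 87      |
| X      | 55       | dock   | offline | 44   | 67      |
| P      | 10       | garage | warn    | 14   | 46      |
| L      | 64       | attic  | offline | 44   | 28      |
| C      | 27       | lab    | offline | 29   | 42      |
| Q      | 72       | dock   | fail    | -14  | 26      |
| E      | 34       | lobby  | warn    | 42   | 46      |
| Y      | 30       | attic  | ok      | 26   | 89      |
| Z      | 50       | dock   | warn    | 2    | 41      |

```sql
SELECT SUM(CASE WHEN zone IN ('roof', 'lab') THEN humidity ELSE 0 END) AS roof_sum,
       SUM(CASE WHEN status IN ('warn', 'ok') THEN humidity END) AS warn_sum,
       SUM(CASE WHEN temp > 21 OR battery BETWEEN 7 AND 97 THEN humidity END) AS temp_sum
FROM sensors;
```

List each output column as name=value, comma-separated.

roof_sum=145, warn_sum=124, temp_sum=460

[roof_sum: zone IN ('roof', 'lab')]
sensor=N: ✓ → 89
sensor=W: ✓ → 29
sensor=X: ✗
sensor=P: ✗
sensor=L: ✗
sensor=C: ✓ → 27
sensor=Q: ✗
sensor=E: ✗
sensor=Y: ✗
sensor=Z: ✗
roof_sum = 89 + 29 + 27 = 145
—
[warn_sum: status IN ('warn', 'ok')]
sensor=N: ✗
sensor=W: ✗
sensor=X: ✗
sensor=P: ✓ → 10
sensor=L: ✗
sensor=C: ✗
sensor=Q: ✗
sensor=E: ✓ → 34
sensor=Y: ✓ → 30
sensor=Z: ✓ → 50
warn_sum = 10 + 34 + 30 + 50 = 124
—
[temp_sum: temp > 21 OR battery BETWEEN 7 AND 97]
sensor=N: ✓ → 89
sensor=W: ✓ → 29
sensor=X: ✓ → 55
sensor=P: ✓ → 10
sensor=L: ✓ → 64
sensor=C: ✓ → 27
sensor=Q: ✓ → 72
sensor=E: ✓ → 34
sensor=Y: ✓ → 30
sensor=Z: ✓ → 50
temp_sum = 89 + 29 + 55 + 10 + 64 + 27 + 72 + 34 + 30 + 50 = 460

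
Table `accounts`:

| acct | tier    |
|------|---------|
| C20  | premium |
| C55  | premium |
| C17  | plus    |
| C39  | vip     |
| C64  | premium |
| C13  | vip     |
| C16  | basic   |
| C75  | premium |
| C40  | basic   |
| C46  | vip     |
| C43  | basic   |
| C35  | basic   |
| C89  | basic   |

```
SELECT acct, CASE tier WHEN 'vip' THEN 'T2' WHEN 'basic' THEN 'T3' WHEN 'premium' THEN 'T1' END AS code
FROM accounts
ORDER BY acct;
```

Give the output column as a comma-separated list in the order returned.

T2, T3, NULL, T1, T3, T2, T3, T3, T2, T1, T1, T1, T3

acct=C13: tier='vip' → T2
acct=C16: tier='basic' → T3
acct=C17: (no match → NULL) → NULL
acct=C20: tier='premium' → T1
acct=C35: tier='basic' → T3
acct=C39: tier='vip' → T2
acct=C40: tier='basic' → T3
acct=C43: tier='basic' → T3
acct=C46: tier='vip' → T2
acct=C55: tier='premium' → T1
acct=C64: tier='premium' → T1
acct=C75: tier='premium' → T1
acct=C89: tier='basic' → T3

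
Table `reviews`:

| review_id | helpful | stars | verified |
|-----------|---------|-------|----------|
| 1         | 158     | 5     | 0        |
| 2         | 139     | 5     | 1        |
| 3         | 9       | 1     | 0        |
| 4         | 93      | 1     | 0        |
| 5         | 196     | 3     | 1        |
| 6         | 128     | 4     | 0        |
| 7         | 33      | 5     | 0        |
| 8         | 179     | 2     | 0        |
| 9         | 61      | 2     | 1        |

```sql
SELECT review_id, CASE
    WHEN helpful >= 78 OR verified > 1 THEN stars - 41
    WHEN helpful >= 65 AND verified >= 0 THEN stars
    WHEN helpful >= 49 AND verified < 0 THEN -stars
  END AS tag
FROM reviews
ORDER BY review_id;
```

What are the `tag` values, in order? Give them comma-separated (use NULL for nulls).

-36, -36, NULL, -40, -38, -37, NULL, -39, NULL

review_id=1: helpful >= 78 OR verified > 1 → -36
review_id=2: helpful >= 78 OR verified > 1 → -36
review_id=3: (no match → NULL) → NULL
review_id=4: helpful >= 78 OR verified > 1 → -40
review_id=5: helpful >= 78 OR verified > 1 → -38
review_id=6: helpful >= 78 OR verified > 1 → -37
review_id=7: (no match → NULL) → NULL
review_id=8: helpful >= 78 OR verified > 1 → -39
review_id=9: (no match → NULL) → NULL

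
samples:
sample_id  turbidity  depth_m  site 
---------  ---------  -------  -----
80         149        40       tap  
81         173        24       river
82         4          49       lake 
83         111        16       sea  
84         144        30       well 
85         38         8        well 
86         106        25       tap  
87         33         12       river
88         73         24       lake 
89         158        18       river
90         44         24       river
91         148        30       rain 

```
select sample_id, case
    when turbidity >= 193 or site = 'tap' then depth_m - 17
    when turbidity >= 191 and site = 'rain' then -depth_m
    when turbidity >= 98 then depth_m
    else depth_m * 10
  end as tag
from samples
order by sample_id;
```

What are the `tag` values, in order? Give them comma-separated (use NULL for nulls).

sample_id=80: turbidity >= 193 or site = 'tap' → 23
sample_id=81: turbidity >= 98 → 24
sample_id=82: ELSE → 490
sample_id=83: turbidity >= 98 → 16
sample_id=84: turbidity >= 98 → 30
sample_id=85: ELSE → 80
sample_id=86: turbidity >= 193 or site = 'tap' → 8
sample_id=87: ELSE → 120
sample_id=88: ELSE → 240
sample_id=89: turbidity >= 98 → 18
sample_id=90: ELSE → 240
sample_id=91: turbidity >= 98 → 30

23, 24, 490, 16, 30, 80, 8, 120, 240, 18, 240, 30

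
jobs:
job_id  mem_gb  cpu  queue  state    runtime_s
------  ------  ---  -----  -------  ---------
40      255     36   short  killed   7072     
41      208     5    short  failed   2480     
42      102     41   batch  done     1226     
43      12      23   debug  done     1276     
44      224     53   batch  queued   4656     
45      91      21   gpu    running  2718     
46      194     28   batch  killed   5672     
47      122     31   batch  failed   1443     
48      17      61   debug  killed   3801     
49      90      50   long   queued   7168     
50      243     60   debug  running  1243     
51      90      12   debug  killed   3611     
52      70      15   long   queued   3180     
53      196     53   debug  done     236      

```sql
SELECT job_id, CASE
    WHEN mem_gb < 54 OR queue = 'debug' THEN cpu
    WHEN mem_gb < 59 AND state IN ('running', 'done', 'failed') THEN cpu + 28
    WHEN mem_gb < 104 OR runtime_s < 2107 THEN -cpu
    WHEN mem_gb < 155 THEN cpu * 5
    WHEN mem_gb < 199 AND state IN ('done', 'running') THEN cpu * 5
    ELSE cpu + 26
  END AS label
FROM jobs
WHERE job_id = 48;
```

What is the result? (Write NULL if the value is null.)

job_id = 48: mem_gb=17, cpu=61, queue=debug, state=killed, runtime_s=3801.
mem_gb < 54 OR queue = 'debug' → true → 61

61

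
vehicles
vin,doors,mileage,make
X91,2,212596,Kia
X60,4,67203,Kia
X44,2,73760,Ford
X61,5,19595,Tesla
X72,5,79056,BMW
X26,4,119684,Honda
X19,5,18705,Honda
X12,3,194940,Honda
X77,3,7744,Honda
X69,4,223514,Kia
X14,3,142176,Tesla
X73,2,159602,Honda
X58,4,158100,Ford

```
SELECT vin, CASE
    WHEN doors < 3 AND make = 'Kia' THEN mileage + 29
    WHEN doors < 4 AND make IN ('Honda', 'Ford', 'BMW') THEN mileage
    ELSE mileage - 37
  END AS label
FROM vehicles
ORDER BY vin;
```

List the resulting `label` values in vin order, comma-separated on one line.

vin=X12: doors < 4 AND make IN ('Honda', 'Ford', 'BMW') → 194940
vin=X14: ELSE → 142139
vin=X19: ELSE → 18668
vin=X26: ELSE → 119647
vin=X44: doors < 4 AND make IN ('Honda', 'Ford', 'BMW') → 73760
vin=X58: ELSE → 158063
vin=X60: ELSE → 67166
vin=X61: ELSE → 19558
vin=X69: ELSE → 223477
vin=X72: ELSE → 79019
vin=X73: doors < 4 AND make IN ('Honda', 'Ford', 'BMW') → 159602
vin=X77: doors < 4 AND make IN ('Honda', 'Ford', 'BMW') → 7744
vin=X91: doors < 3 AND make = 'Kia' → 212625

194940, 142139, 18668, 119647, 73760, 158063, 67166, 19558, 223477, 79019, 159602, 7744, 212625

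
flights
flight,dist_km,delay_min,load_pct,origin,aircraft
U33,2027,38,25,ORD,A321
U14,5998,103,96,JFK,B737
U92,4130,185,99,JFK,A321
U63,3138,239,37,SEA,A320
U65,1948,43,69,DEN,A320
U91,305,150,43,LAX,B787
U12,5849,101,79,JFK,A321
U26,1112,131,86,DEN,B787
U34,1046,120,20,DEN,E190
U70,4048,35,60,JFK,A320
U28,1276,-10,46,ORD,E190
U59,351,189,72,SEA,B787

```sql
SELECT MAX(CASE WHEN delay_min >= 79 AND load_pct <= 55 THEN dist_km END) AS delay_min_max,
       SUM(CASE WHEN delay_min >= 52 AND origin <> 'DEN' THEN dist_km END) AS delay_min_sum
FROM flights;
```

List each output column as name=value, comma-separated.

[delay_min_max: delay_min >= 79 AND load_pct <= 55]
flight=U33: ✗
flight=U14: ✗
flight=U92: ✗
flight=U63: ✓ → 3138
flight=U65: ✗
flight=U91: ✓ → 305
flight=U12: ✗
flight=U26: ✗
flight=U34: ✓ → 1046
flight=U70: ✗
flight=U28: ✗
flight=U59: ✗
delay_min_max = MAX(3138, 305, 1046) = 3138
—
[delay_min_sum: delay_min >= 52 AND origin <> 'DEN']
flight=U33: ✗
flight=U14: ✓ → 5998
flight=U92: ✓ → 4130
flight=U63: ✓ → 3138
flight=U65: ✗
flight=U91: ✓ → 305
flight=U12: ✓ → 5849
flight=U26: ✗
flight=U34: ✗
flight=U70: ✗
flight=U28: ✗
flight=U59: ✓ → 351
delay_min_sum = 5998 + 4130 + 3138 + 305 + 5849 + 351 = 19771

delay_min_max=3138, delay_min_sum=19771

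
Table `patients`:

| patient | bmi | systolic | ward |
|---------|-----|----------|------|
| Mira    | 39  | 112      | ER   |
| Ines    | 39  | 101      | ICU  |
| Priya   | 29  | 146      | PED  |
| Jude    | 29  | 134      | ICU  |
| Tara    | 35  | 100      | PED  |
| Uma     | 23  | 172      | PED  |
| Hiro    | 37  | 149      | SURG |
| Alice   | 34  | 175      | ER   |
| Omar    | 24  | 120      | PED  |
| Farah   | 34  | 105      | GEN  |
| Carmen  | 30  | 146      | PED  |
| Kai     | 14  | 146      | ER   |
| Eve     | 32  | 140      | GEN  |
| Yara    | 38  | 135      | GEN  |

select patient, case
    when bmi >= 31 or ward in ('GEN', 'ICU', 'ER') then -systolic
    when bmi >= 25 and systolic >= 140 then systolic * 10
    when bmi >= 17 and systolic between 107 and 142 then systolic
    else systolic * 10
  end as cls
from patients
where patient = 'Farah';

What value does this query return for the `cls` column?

-105

patient = Farah: bmi=34, systolic=105, ward=GEN.
bmi >= 31 or ward in ('GEN', 'ICU', 'ER') → true → -105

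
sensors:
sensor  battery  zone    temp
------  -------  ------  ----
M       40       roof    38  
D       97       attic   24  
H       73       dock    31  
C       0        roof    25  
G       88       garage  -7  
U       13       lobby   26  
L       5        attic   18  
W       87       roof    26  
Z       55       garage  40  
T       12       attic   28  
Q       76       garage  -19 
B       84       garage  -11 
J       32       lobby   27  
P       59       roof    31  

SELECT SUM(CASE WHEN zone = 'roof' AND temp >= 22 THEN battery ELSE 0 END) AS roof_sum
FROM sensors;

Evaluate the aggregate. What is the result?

sensor=M: ✓ → 40
sensor=D: ✗
sensor=H: ✗
sensor=C: ✓ → 0
sensor=G: ✗
sensor=U: ✗
sensor=L: ✗
sensor=W: ✓ → 87
sensor=Z: ✗
sensor=T: ✗
sensor=Q: ✗
sensor=B: ✗
sensor=J: ✗
sensor=P: ✓ → 59
roof_sum = 40 + 87 + 59 = 186

186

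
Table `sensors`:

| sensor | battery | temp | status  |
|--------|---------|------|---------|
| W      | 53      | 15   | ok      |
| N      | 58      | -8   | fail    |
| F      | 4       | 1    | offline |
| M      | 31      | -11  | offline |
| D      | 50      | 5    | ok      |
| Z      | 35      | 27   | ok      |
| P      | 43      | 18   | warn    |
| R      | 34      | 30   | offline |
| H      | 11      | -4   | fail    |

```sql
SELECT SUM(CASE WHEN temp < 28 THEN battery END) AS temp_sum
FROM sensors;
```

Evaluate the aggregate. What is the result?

sensor=W: ✓ → 53
sensor=N: ✓ → 58
sensor=F: ✓ → 4
sensor=M: ✓ → 31
sensor=D: ✓ → 50
sensor=Z: ✓ → 35
sensor=P: ✓ → 43
sensor=R: ✗
sensor=H: ✓ → 11
temp_sum = 53 + 58 + 4 + 31 + 50 + 35 + 43 + 11 = 285

285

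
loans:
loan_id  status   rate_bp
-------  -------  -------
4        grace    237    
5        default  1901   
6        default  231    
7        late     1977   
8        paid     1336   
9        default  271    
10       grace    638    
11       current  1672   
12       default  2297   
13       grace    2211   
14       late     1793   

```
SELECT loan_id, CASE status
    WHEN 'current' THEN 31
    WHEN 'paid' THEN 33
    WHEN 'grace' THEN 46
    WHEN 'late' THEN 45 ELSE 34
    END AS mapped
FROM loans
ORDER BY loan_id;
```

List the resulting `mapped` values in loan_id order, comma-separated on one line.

loan_id=4: status='grace' → 46
loan_id=5: ELSE → 34
loan_id=6: ELSE → 34
loan_id=7: status='late' → 45
loan_id=8: status='paid' → 33
loan_id=9: ELSE → 34
loan_id=10: status='grace' → 46
loan_id=11: status='current' → 31
loan_id=12: ELSE → 34
loan_id=13: status='grace' → 46
loan_id=14: status='late' → 45

46, 34, 34, 45, 33, 34, 46, 31, 34, 46, 45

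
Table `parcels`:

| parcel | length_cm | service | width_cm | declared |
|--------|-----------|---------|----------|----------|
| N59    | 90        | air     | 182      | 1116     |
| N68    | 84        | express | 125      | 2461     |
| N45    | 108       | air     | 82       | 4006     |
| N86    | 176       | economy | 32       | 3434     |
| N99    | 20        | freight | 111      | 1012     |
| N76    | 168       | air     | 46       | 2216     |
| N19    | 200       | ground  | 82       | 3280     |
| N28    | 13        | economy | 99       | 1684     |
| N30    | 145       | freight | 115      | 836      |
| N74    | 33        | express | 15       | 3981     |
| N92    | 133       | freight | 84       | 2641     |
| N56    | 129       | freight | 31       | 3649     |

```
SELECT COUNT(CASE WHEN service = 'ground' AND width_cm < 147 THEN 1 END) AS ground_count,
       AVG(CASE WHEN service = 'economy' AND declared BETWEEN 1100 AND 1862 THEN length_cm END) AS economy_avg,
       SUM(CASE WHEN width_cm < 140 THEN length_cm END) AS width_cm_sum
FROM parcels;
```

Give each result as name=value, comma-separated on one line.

ground_count=1, economy_avg=13, width_cm_sum=1209

[ground_count: service = 'ground' AND width_cm < 147]
parcel=N59: ✗
parcel=N68: ✗
parcel=N45: ✗
parcel=N86: ✗
parcel=N99: ✗
parcel=N76: ✗
parcel=N19: ✓ → 1
parcel=N28: ✗
parcel=N30: ✗
parcel=N74: ✗
parcel=N92: ✗
parcel=N56: ✗
ground_count = COUNT(1) = 1
—
[economy_avg: service = 'economy' AND declared BETWEEN 1100 AND 1862]
parcel=N59: ✗
parcel=N68: ✗
parcel=N45: ✗
parcel=N86: ✗
parcel=N99: ✗
parcel=N76: ✗
parcel=N19: ✗
parcel=N28: ✓ → 13
parcel=N30: ✗
parcel=N74: ✗
parcel=N92: ✗
parcel=N56: ✗
economy_avg = 13
—
[width_cm_sum: width_cm < 140]
parcel=N59: ✗
parcel=N68: ✓ → 84
parcel=N45: ✓ → 108
parcel=N86: ✓ → 176
parcel=N99: ✓ → 20
parcel=N76: ✓ → 168
parcel=N19: ✓ → 200
parcel=N28: ✓ → 13
parcel=N30: ✓ → 145
parcel=N74: ✓ → 33
parcel=N92: ✓ → 133
parcel=N56: ✓ → 129
width_cm_sum = 84 + 108 + 176 + 20 + 168 + 200 + 13 + 145 + 33 + 133 + 129 = 1209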